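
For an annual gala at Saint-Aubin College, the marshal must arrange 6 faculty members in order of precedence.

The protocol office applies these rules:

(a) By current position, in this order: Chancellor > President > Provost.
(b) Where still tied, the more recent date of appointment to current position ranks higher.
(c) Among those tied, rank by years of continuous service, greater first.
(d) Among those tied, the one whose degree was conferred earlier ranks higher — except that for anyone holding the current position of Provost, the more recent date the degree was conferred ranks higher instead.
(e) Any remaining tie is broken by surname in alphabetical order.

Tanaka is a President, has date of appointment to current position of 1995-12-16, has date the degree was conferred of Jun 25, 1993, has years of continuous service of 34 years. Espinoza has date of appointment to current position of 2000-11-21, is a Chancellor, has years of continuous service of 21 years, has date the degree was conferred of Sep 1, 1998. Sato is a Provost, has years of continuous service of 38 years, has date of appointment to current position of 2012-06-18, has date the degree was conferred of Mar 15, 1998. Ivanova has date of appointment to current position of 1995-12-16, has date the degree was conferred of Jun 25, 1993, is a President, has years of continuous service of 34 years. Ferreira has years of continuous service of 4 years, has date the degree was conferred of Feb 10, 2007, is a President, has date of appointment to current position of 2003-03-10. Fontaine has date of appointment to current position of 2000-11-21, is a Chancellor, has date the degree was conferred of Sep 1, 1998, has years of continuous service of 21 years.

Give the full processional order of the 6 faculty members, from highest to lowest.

By current position: Espinoza and Fontaine (Chancellor); then Ferreira, Ivanova and Tanaka (President); then Sato (Provost).
Espinoza and Fontaine both have date of appointment to current position 2000-11-21, so the next rule applies.
Espinoza and Fontaine both have years of continuous service 21 years, so the next rule applies.
Espinoza and Fontaine both have date the degree was conferred Sep 1, 1998, so the next rule applies.
Among Espinoza and Fontaine, alphabetically by surname: Espinoza before Fontaine.
Among Ferreira, Ivanova and Tanaka, by date of appointment to current position (later first): Ferreira (2003-03-10) before Ivanova and Tanaka (1995-12-16).
Ivanova and Tanaka both have years of continuous service 34 years, so the next rule applies.
Ivanova and Tanaka both have date the degree was conferred Jun 25, 1993, so the next rule applies.
Among Ivanova and Tanaka, alphabetically by surname: Ivanova before Tanaka.
Full order: Espinoza, Fontaine, Ferreira, Ivanova, Tanaka, Sato.

Espinoza, Fontaine, Ferreira, Ivanova, Tanaka, Sato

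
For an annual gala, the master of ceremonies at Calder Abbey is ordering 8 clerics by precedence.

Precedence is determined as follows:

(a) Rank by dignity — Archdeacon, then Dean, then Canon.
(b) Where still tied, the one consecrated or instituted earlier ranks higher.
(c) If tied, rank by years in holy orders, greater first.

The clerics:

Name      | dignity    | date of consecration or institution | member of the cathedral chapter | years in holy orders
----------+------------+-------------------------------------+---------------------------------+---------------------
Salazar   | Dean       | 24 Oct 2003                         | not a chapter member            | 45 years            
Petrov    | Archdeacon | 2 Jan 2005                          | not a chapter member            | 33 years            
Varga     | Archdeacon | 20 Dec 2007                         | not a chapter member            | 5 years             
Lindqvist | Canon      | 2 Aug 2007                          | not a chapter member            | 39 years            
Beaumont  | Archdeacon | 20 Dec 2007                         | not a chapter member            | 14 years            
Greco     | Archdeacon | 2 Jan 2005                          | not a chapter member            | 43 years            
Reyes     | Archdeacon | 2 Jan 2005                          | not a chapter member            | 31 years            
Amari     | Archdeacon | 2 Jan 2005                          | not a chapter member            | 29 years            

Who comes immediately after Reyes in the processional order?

Amari

By dignity: Greco, Petrov, Reyes, Amari, Beaumont and Varga (Archdeacon); then Salazar (Dean); then Lindqvist (Canon).
Among Greco, Petrov, Reyes, Amari, Beaumont and Varga, by date of consecration or institution (earlier first): Greco, Petrov, Reyes and Amari (2 Jan 2005) before Beaumont and Varga (20 Dec 2007).
Among Greco, Petrov, Reyes and Amari, by years in holy orders (higher first): Greco (43 years) before Petrov (33 years) before Reyes (31 years) before Amari (29 years).
Among Beaumont and Varga, by years in holy orders (higher first): Beaumont (14 years) before Varga (5 years).
Order: Greco, Petrov, Reyes, Amari, Beaumont, Varga, Salazar, Lindqvist.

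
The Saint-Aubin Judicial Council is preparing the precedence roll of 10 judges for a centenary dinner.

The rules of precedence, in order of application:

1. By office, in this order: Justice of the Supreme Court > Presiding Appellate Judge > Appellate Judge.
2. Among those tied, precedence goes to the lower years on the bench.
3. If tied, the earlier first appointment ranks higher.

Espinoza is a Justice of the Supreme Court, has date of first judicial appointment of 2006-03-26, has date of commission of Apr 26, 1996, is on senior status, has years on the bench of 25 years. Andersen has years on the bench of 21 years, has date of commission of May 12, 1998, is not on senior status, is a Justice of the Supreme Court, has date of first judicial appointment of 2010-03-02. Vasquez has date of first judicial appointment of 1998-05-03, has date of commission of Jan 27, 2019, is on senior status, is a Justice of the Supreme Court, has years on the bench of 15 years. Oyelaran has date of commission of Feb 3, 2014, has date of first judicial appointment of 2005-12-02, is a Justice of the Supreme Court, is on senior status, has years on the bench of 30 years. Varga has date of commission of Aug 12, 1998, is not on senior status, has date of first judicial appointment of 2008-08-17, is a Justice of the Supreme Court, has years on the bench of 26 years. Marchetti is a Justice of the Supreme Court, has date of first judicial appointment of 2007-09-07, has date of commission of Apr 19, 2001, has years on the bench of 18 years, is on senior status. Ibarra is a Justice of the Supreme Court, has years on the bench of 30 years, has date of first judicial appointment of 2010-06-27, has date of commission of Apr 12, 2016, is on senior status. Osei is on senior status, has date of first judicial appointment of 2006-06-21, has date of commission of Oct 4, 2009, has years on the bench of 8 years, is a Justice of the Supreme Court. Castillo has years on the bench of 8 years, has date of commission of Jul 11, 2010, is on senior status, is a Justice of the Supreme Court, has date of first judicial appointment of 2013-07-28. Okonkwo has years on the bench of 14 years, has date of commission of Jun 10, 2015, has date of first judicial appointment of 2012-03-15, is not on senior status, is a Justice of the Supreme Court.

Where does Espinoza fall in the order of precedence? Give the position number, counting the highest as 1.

7

By office: Osei, Castillo, Okonkwo, Vasquez, Marchetti, Andersen, Espinoza, Varga, Oyelaran and Ibarra (Justice of the Supreme Court).
Among Osei, Castillo, Okonkwo, Vasquez, Marchetti, Andersen, Espinoza, Varga, Oyelaran and Ibarra, by years on the bench (lower first): Osei and Castillo (8 years) before Okonkwo (14 years) before Vasquez (15 years) before Marchetti (18 years) before Andersen (21 years) before Espinoza (25 years) before Varga (26 years) before Oyelaran and Ibarra (30 years).
Among Osei and Castillo, by date of first judicial appointment (earlier first): Osei (2006-06-21) before Castillo (2013-07-28).
Among Oyelaran and Ibarra, by date of first judicial appointment (earlier first): Oyelaran (2005-12-02) before Ibarra (2010-06-27).
Order: Osei, Castillo, Okonkwo, Vasquez, Marchetti, Andersen, Espinoza, Varga, Oyelaran, Ibarra. So position 7.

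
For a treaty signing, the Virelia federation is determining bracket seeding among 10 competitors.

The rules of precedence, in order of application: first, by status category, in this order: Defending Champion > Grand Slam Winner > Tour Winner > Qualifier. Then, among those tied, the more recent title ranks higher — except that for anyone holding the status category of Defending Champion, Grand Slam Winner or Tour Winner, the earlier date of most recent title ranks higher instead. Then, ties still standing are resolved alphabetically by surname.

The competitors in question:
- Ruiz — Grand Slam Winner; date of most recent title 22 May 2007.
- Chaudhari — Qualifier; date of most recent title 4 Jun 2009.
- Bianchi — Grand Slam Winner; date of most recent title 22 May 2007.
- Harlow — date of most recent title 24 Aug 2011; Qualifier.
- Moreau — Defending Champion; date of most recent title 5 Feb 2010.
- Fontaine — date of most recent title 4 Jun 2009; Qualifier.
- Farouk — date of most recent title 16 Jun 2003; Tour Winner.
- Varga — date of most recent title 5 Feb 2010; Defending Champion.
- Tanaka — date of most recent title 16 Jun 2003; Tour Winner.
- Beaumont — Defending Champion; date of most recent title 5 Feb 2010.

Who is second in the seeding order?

By status category: Beaumont, Moreau and Varga (Defending Champion); then Bianchi and Ruiz (Grand Slam Winner); then Farouk and Tanaka (Tour Winner); then Harlow, Chaudhari and Fontaine (Qualifier).
Beaumont, Moreau and Varga all have date of most recent title 5 Feb 2010, so the next rule applies.
Among Beaumont, Moreau and Varga, alphabetically by surname: Beaumont before Moreau before Varga.
Bianchi and Ruiz both have date of most recent title 22 May 2007, so the next rule applies.
Among Bianchi and Ruiz, alphabetically by surname: Bianchi before Ruiz.
Farouk and Tanaka both have date of most recent title 16 Jun 2003, so the next rule applies.
Among Farouk and Tanaka, alphabetically by surname: Farouk before Tanaka.
Among Harlow, Chaudhari and Fontaine, by date of most recent title (later first): Harlow (24 Aug 2011) before Chaudhari and Fontaine (4 Jun 2009).
Among Chaudhari and Fontaine, alphabetically by surname: Chaudhari before Fontaine.
Order: Beaumont, Moreau, Varga, Bianchi, Ruiz, Farouk, Tanaka, Harlow, Chaudhari, Fontaine.

Moreau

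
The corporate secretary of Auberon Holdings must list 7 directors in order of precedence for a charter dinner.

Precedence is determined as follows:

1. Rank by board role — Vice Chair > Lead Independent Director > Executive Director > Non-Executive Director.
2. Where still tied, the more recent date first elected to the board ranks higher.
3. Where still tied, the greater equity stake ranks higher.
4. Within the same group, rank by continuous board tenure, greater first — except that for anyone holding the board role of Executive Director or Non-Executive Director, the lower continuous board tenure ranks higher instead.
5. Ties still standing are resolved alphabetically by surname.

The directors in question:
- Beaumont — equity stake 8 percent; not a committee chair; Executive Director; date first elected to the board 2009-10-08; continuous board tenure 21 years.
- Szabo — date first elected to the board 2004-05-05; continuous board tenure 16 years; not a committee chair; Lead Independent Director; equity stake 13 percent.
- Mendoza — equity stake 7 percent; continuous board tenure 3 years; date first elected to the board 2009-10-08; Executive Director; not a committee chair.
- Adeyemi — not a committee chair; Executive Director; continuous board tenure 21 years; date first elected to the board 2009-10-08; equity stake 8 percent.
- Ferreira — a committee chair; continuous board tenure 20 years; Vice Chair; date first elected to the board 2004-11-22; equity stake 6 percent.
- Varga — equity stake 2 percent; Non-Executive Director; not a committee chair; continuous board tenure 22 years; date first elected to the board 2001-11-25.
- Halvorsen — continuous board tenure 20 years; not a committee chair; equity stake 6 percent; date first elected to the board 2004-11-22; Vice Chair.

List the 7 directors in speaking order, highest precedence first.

Ferreira, Halvorsen, Szabo, Adeyemi, Beaumont, Mendoza, Varga

By board role: Ferreira and Halvorsen (Vice Chair); then Szabo (Lead Independent Director); then Adeyemi, Beaumont and Mendoza (Executive Director); then Varga (Non-Executive Director).
Ferreira and Halvorsen both have date first elected to the board 2004-11-22, so the next rule applies.
Ferreira and Halvorsen both have equity stake 6 percent, so the next rule applies.
Ferreira and Halvorsen both have continuous board tenure 20 years, so the next rule applies.
Among Ferreira and Halvorsen, alphabetically by surname: Ferreira before Halvorsen.
Adeyemi, Beaumont and Mendoza all have date first elected to the board 2009-10-08, so the next rule applies.
Among Adeyemi, Beaumont and Mendoza, by equity stake (higher first): Adeyemi and Beaumont (8 percent) before Mendoza (7 percent).
Adeyemi and Beaumont both have continuous board tenure 21 years, so the next rule applies.
Among Adeyemi and Beaumont, alphabetically by surname: Adeyemi before Beaumont.
Full order: Ferreira, Halvorsen, Szabo, Adeyemi, Beaumont, Mendoza, Varga.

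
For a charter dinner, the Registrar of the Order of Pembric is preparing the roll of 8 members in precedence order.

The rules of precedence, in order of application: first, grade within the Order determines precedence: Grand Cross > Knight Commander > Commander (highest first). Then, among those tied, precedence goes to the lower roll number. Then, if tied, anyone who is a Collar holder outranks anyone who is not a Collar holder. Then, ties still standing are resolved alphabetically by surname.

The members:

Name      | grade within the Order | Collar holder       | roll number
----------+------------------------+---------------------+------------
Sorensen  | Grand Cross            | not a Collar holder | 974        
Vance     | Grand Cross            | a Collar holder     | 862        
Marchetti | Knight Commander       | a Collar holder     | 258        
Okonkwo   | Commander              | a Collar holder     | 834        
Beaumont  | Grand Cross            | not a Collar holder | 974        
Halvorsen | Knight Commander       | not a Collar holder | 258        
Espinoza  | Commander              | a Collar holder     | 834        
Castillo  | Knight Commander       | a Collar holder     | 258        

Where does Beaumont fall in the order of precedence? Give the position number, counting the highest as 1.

2

By grade within the Order: Vance, Beaumont and Sorensen (Grand Cross); then Castillo, Marchetti and Halvorsen (Knight Commander); then Espinoza and Okonkwo (Commander).
Among Vance, Beaumont and Sorensen, by roll number (lower first): Vance (862) before Beaumont and Sorensen (974).
Beaumont and Sorensen are each not a Collar holder, so the next rule applies.
Among Beaumont and Sorensen, alphabetically by surname: Beaumont before Sorensen.
Castillo, Marchetti and Halvorsen all have roll number 258, so the next rule applies.
Among Castillo, Marchetti and Halvorsen, a Collar holder before not a Collar holder: Castillo and Marchetti (a Collar holder) before Halvorsen (not a Collar holder).
Among Castillo and Marchetti, alphabetically by surname: Castillo before Marchetti.
Espinoza and Okonkwo both have roll number 834, so the next rule applies.
Espinoza and Okonkwo are each a Collar holder, so the next rule applies.
Among Espinoza and Okonkwo, alphabetically by surname: Espinoza before Okonkwo.
Order: Vance, Beaumont, Sorensen, Castillo, Marchetti, Halvorsen, Espinoza, Okonkwo. So position 2.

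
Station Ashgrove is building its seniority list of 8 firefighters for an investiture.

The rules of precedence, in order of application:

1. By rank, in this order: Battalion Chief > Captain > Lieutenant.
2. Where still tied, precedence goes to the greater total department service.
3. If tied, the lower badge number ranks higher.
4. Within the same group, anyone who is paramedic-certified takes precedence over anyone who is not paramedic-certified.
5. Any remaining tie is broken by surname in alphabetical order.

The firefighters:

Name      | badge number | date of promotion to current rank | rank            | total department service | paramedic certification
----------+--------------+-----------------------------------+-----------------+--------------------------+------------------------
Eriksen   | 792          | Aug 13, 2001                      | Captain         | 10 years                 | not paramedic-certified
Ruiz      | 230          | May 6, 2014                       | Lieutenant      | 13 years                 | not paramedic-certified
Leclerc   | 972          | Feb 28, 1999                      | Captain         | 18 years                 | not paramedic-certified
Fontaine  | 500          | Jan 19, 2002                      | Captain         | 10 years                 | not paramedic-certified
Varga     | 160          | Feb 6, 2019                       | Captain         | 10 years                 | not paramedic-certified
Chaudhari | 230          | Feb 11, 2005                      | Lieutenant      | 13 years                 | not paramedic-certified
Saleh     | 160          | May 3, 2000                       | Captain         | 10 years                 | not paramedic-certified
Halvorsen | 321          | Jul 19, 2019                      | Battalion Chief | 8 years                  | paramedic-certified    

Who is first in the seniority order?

Halvorsen

By rank: Halvorsen (Battalion Chief); then Leclerc, Saleh, Varga, Fontaine and Eriksen (Captain); then Chaudhari and Ruiz (Lieutenant).
Among Leclerc, Saleh, Varga, Fontaine and Eriksen, by total department service (higher first): Leclerc (18 years) before Saleh, Varga, Fontaine and Eriksen (10 years).
Among Saleh, Varga, Fontaine and Eriksen, by badge number (lower first): Saleh and Varga (160) before Fontaine (500) before Eriksen (792).
Saleh and Varga are each not paramedic-certified, so the next rule applies.
Among Saleh and Varga, alphabetically by surname: Saleh before Varga.
Chaudhari and Ruiz both have total department service 13 years, so the next rule applies.
Chaudhari and Ruiz both have badge number 230, so the next rule applies.
Chaudhari and Ruiz are each not paramedic-certified, so the next rule applies.
Among Chaudhari and Ruiz, alphabetically by surname: Chaudhari before Ruiz.
Order: Halvorsen, Leclerc, Saleh, Varga, Fontaine, Eriksen, Chaudhari, Ruiz.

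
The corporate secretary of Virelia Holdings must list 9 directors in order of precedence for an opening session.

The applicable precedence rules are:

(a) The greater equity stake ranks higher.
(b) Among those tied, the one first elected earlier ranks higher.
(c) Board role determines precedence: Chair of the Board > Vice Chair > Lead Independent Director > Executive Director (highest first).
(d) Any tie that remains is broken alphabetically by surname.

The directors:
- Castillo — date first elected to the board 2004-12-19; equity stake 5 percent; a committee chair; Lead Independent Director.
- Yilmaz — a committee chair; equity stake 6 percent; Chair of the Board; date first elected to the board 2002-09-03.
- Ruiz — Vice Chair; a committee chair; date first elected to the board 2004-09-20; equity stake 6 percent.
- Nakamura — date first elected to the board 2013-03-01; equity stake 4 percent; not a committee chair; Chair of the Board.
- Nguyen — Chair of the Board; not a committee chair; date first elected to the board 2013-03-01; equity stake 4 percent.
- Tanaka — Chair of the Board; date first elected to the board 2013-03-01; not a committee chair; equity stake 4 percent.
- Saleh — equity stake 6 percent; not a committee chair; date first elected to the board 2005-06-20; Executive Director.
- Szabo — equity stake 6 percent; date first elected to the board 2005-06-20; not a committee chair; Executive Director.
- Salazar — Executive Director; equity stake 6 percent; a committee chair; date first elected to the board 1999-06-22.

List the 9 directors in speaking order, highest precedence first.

Salazar, Yilmaz, Ruiz, Saleh, Szabo, Castillo, Nakamura, Nguyen, Tanaka

By equity stake (higher first): Salazar, Yilmaz, Ruiz, Saleh and Szabo (each 6 percent); then Castillo (5 percent); then Nakamura, Nguyen and Tanaka (each 4 percent).
Among Salazar, Yilmaz, Ruiz, Saleh and Szabo, by date first elected to the board (earlier first): Salazar (1999-06-22) before Yilmaz (2002-09-03) before Ruiz (2004-09-20) before Saleh and Szabo (2005-06-20).
Saleh and Szabo are each Executive Director, so the next rule applies.
Among Saleh and Szabo, alphabetically by surname: Saleh before Szabo.
Nakamura, Nguyen and Tanaka all have date first elected to the board 2013-03-01, so the next rule applies.
Nakamura, Nguyen and Tanaka are each Chair of the Board, so the next rule applies.
Among Nakamura, Nguyen and Tanaka, alphabetically by surname: Nakamura before Nguyen before Tanaka.
Full order: Salazar, Yilmaz, Ruiz, Saleh, Szabo, Castillo, Nakamura, Nguyen, Tanaka.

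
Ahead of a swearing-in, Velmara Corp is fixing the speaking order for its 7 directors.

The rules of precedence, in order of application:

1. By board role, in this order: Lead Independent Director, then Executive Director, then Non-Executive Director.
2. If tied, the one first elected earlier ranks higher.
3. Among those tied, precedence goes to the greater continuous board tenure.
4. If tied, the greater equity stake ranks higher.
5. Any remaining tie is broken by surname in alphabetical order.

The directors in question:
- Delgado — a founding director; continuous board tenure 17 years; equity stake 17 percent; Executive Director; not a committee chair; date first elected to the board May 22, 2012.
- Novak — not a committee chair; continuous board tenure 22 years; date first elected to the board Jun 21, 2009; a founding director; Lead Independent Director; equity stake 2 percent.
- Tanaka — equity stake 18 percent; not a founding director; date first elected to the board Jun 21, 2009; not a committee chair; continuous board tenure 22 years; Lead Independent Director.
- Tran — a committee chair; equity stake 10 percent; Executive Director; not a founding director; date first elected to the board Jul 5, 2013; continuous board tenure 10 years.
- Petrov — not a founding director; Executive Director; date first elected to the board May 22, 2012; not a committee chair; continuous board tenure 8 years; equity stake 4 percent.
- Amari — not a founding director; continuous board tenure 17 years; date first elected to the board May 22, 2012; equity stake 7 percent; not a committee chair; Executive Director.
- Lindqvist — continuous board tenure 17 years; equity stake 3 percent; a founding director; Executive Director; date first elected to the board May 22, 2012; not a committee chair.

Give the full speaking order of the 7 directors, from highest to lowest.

Tanaka, Novak, Delgado, Amari, Lindqvist, Petrov, Tran

By board role: Tanaka and Novak (Lead Independent Director); then Delgado, Amari, Lindqvist, Petrov and Tran (Executive Director).
Tanaka and Novak both have date first elected to the board Jun 21, 2009, so the next rule applies.
Tanaka and Novak both have continuous board tenure 22 years, so the next rule applies.
Among Tanaka and Novak, by equity stake (higher first): Tanaka (18 percent) before Novak (2 percent).
Among Delgado, Amari, Lindqvist, Petrov and Tran, by date first elected to the board (earlier first): Delgado, Amari, Lindqvist and Petrov (May 22, 2012) before Tran (Jul 5, 2013).
Among Delgado, Amari, Lindqvist and Petrov, by continuous board tenure (higher first): Delgado, Amari and Lindqvist (17 years) before Petrov (8 years).
Among Delgado, Amari and Lindqvist, by equity stake (higher first): Delgado (17 percent) before Amari (7 percent) before Lindqvist (3 percent).
Full order: Tanaka, Novak, Delgado, Amari, Lindqvist, Petrov, Tran.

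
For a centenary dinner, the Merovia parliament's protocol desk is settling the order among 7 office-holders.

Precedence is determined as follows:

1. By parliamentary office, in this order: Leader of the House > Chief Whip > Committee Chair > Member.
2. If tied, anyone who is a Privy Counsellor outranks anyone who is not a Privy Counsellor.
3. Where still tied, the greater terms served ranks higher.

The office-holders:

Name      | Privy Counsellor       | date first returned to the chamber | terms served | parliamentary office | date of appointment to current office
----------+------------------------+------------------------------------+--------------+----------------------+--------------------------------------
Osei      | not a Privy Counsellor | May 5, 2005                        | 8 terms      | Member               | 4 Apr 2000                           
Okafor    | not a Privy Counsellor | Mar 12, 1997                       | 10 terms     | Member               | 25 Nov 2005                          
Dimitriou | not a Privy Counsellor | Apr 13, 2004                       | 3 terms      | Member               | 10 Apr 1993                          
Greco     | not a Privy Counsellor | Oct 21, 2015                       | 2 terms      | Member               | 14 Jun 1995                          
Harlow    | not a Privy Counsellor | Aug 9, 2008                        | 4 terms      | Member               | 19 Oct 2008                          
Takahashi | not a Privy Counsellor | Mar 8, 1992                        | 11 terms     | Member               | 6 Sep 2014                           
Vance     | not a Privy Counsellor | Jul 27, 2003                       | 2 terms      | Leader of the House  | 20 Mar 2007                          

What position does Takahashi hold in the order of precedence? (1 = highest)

By parliamentary office: Vance (Leader of the House); then Takahashi, Okafor, Osei, Harlow, Dimitriou and Greco (Member).
Takahashi, Okafor, Osei, Harlow, Dimitriou and Greco are each not a Privy Counsellor, so the next rule applies.
Among Takahashi, Okafor, Osei, Harlow, Dimitriou and Greco, by terms served (higher first): Takahashi (11 terms) before Okafor (10 terms) before Osei (8 terms) before Harlow (4 terms) before Dimitriou (3 terms) before Greco (2 terms).
Order: Vance, Takahashi, Okafor, Osei, Harlow, Dimitriou, Greco. So position 2.

2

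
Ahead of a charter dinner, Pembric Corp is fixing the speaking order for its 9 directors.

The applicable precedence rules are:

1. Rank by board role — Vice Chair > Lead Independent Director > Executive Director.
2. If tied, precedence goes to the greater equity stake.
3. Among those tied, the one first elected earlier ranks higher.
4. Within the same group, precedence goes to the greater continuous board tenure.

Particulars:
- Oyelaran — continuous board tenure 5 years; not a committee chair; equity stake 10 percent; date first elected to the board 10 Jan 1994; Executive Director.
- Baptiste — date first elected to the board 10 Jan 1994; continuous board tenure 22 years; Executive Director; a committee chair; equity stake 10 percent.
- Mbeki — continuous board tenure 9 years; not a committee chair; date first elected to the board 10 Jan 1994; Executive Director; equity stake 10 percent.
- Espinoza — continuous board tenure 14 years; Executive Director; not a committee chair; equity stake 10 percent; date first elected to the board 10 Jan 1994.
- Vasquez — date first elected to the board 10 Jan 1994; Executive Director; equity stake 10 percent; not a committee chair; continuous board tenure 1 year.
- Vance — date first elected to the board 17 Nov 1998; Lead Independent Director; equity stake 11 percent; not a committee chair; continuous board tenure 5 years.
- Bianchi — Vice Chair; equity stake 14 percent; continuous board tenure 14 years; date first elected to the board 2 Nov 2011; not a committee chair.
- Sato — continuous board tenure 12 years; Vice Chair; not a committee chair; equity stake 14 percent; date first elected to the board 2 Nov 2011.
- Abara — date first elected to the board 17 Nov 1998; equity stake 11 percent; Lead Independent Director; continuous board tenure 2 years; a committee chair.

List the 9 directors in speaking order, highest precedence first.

Bianchi, Sato, Vance, Abara, Baptiste, Espinoza, Mbeki, Oyelaran, Vasquez

By board role: Bianchi and Sato (Vice Chair); then Vance and Abara (Lead Independent Director); then Baptiste, Espinoza, Mbeki, Oyelaran and Vasquez (Executive Director).
Bianchi and Sato both have equity stake 14 percent, so the next rule applies.
Bianchi and Sato both have date first elected to the board 2 Nov 2011, so the next rule applies.
Among Bianchi and Sato, by continuous board tenure (higher first): Bianchi (14 years) before Sato (12 years).
Vance and Abara both have equity stake 11 percent, so the next rule applies.
Vance and Abara both have date first elected to the board 17 Nov 1998, so the next rule applies.
Among Vance and Abara, by continuous board tenure (higher first): Vance (5 years) before Abara (2 years).
Baptiste, Espinoza, Mbeki, Oyelaran and Vasquez all have equity stake 10 percent, so the next rule applies.
Baptiste, Espinoza, Mbeki, Oyelaran and Vasquez all have date first elected to the board 10 Jan 1994, so the next rule applies.
Among Baptiste, Espinoza, Mbeki, Oyelaran and Vasquez, by continuous board tenure (higher first): Baptiste (22 years) before Espinoza (14 years) before Mbeki (9 years) before Oyelaran (5 years) before Vasquez (1 year).
Full order: Bianchi, Sato, Vance, Abara, Baptiste, Espinoza, Mbeki, Oyelaran, Vasquez.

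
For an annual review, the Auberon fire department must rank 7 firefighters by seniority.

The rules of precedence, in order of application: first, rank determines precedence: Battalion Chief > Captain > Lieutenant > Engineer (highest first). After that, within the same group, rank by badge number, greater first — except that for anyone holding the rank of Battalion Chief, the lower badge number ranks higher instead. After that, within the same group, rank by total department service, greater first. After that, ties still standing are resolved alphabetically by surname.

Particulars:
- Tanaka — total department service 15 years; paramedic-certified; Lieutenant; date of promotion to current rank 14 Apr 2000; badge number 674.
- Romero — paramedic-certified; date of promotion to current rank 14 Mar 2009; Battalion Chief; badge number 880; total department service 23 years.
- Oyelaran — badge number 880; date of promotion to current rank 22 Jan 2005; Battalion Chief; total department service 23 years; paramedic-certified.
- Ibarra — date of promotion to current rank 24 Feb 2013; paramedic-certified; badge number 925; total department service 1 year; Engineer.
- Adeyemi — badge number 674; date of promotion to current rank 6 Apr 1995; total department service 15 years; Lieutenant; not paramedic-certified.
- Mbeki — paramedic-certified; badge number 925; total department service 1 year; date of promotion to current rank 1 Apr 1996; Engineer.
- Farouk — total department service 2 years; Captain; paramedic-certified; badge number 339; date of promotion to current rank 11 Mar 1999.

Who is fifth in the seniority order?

By rank: Oyelaran and Romero (Battalion Chief); then Farouk (Captain); then Adeyemi and Tanaka (Lieutenant); then Ibarra and Mbeki (Engineer).
Oyelaran and Romero both have badge number 880, so the next rule applies.
Oyelaran and Romero both have total department service 23 years, so the next rule applies.
Among Oyelaran and Romero, alphabetically by surname: Oyelaran before Romero.
Adeyemi and Tanaka both have badge number 674, so the next rule applies.
Adeyemi and Tanaka both have total department service 15 years, so the next rule applies.
Among Adeyemi and Tanaka, alphabetically by surname: Adeyemi before Tanaka.
Ibarra and Mbeki both have badge number 925, so the next rule applies.
Ibarra and Mbeki both have total department service 1 year, so the next rule applies.
Among Ibarra and Mbeki, alphabetically by surname: Ibarra before Mbeki.
Order: Oyelaran, Romero, Farouk, Adeyemi, Tanaka, Ibarra, Mbeki.

Tanaka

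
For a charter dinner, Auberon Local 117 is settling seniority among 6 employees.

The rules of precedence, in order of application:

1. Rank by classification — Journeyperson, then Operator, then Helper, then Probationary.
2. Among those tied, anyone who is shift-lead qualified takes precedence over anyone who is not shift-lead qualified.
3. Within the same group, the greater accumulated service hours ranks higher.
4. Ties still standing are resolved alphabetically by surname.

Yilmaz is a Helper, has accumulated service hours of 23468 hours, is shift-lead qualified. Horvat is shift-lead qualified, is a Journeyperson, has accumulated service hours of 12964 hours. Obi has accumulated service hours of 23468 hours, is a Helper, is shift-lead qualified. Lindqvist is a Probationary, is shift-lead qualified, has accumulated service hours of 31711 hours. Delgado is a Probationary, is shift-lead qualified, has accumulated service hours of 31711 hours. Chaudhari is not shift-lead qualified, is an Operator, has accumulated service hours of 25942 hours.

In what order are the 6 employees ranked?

By classification: Horvat (Journeyperson); then Chaudhari (Operator); then Obi and Yilmaz (Helper); then Delgado and Lindqvist (Probationary).
Obi and Yilmaz are each shift-lead qualified, so the next rule applies.
Obi and Yilmaz both have accumulated service hours 23468 hours, so the next rule applies.
Among Obi and Yilmaz, alphabetically by surname: Obi before Yilmaz.
Delgado and Lindqvist are each shift-lead qualified, so the next rule applies.
Delgado and Lindqvist both have accumulated service hours 31711 hours, so the next rule applies.
Among Delgado and Lindqvist, alphabetically by surname: Delgado before Lindqvist.
Full order: Horvat, Chaudhari, Obi, Yilmaz, Delgado, Lindqvist.

Horvat, Chaudhari, Obi, Yilmaz, Delgado, Lindqvist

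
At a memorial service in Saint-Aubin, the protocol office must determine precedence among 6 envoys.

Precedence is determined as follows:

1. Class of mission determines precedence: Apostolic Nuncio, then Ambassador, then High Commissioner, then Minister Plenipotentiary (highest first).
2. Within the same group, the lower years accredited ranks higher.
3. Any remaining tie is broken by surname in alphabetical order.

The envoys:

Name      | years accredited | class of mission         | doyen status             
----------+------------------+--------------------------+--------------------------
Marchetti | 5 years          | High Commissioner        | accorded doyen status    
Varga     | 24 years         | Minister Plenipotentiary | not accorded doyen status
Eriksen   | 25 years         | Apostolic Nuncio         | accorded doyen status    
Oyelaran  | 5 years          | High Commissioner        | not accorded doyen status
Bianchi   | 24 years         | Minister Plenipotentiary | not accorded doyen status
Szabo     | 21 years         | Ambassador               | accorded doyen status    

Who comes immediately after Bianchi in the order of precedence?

By class of mission: Eriksen (Apostolic Nuncio); then Szabo (Ambassador); then Marchetti and Oyelaran (High Commissioner); then Bianchi and Varga (Minister Plenipotentiary).
Marchetti and Oyelaran both have years accredited 5 years, so the next rule applies.
Among Marchetti and Oyelaran, alphabetically by surname: Marchetti before Oyelaran.
Bianchi and Varga both have years accredited 24 years, so the next rule applies.
Among Bianchi and Varga, alphabetically by surname: Bianchi before Varga.
Order: Eriksen, Szabo, Marchetti, Oyelaran, Bianchi, Varga.

Varga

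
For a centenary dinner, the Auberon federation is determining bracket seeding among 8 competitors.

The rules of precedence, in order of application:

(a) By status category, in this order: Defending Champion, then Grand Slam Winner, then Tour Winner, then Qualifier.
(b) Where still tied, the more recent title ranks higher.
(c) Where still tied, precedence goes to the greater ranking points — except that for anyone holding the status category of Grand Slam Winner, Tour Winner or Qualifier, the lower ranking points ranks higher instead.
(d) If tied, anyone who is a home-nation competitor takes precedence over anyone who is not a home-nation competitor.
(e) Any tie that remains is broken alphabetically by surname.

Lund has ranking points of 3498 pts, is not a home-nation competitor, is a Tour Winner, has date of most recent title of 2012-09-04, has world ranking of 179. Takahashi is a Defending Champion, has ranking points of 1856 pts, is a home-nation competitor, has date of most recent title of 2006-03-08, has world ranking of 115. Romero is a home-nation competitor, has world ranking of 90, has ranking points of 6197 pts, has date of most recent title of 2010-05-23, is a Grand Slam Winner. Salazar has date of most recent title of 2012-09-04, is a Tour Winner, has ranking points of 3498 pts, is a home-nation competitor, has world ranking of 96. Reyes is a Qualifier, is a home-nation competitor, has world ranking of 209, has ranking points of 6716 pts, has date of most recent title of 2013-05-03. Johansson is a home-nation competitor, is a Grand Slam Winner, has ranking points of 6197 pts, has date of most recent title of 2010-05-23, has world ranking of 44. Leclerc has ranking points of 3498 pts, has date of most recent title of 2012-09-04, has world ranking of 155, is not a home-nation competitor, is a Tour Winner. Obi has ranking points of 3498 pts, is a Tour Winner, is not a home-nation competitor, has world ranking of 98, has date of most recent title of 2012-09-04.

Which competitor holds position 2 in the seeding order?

By status category: Takahashi (Defending Champion); then Johansson and Romero (Grand Slam Winner); then Salazar, Leclerc, Lund and Obi (Tour Winner); then Reyes (Qualifier).
Johansson and Romero both have date of most recent title 2010-05-23, so the next rule applies.
Johansson and Romero both have ranking points 6197 pts, so the next rule applies.
Johansson and Romero are each a home-nation competitor, so the next rule applies.
Among Johansson and Romero, alphabetically by surname: Johansson before Romero.
Salazar, Leclerc, Lund and Obi all have date of most recent title 2012-09-04, so the next rule applies.
Salazar, Leclerc, Lund and Obi all have ranking points 3498 pts, so the next rule applies.
Among Salazar, Leclerc, Lund and Obi, a home-nation competitor before not a home-nation competitor: Salazar (a home-nation competitor) before Leclerc, Lund and Obi (not a home-nation competitor).
Among Leclerc, Lund and Obi, alphabetically by surname: Leclerc before Lund before Obi.
Order: Takahashi, Johansson, Romero, Salazar, Leclerc, Lund, Obi, Reyes.

Johansson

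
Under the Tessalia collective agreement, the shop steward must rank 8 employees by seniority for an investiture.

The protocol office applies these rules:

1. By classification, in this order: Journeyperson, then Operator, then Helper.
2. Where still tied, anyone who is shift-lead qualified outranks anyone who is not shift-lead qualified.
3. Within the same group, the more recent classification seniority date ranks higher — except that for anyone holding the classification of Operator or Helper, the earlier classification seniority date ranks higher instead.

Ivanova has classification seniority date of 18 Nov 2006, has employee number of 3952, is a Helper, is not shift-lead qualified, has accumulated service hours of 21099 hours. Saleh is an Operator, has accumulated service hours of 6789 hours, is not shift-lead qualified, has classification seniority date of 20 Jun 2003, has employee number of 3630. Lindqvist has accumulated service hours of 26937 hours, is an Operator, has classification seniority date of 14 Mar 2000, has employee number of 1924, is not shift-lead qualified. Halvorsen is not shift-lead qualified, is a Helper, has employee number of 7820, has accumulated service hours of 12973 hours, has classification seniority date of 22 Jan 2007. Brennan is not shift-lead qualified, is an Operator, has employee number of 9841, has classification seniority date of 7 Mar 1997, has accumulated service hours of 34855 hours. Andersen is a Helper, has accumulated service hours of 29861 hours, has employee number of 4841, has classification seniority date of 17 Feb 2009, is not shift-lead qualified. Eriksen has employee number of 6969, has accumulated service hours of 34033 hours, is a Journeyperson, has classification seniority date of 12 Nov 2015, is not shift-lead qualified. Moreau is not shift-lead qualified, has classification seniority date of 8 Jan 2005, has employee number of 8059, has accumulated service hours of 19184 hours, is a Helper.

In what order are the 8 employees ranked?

Eriksen, Brennan, Lindqvist, Saleh, Moreau, Ivanova, Halvorsen, Andersen

By classification: Eriksen (Journeyperson); then Brennan, Lindqvist and Saleh (Operator); then Moreau, Ivanova, Halvorsen and Andersen (Helper).
Brennan, Lindqvist and Saleh are each not shift-lead qualified, so the next rule applies.
Among Brennan, Lindqvist and Saleh, by classification seniority date (earlier first) (reversed rule for this group): Brennan (7 Mar 1997) before Lindqvist (14 Mar 2000) before Saleh (20 Jun 2003).
Moreau, Ivanova, Halvorsen and Andersen are each not shift-lead qualified, so the next rule applies.
Among Moreau, Ivanova, Halvorsen and Andersen, by classification seniority date (earlier first) (reversed rule for this group): Moreau (8 Jan 2005) before Ivanova (18 Nov 2006) before Halvorsen (22 Jan 2007) before Andersen (17 Feb 2009).
Full order: Eriksen, Brennan, Lindqvist, Saleh, Moreau, Ivanova, Halvorsen, Andersen.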